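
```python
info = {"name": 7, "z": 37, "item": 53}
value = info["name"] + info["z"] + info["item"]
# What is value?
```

Trace:
`info = {"name": 7, "z": 37, "item": 53}` → info = {'name': 7, 'z': 37, 'item': 53}
`value = info["name"] + info["z"] + info["item"]` → value = 97
So value = 97

Answer: 97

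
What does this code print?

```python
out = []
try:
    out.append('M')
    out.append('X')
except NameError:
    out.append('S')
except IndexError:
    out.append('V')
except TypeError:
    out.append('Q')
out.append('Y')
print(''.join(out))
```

Execution trace: 'M' (try body) → 'X' (try body, no exception) → 'Y' (after the try/except). Output: MXY

Answer: MXY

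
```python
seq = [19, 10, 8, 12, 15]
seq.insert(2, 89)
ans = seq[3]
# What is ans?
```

Trace:
`seq = [19, 10, 8, 12, 15]` → seq = [19, 10, 8, 12, 15]
`seq.insert(2, 89)` → seq = [19, 10, 89, 8, 12, 15]
`ans = seq[3]` → ans = 8
So ans = 8

Answer: 8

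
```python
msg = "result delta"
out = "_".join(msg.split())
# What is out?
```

Trace:
`msg = "result delta"` → msg = 'result delta'
`out = "_".join(msg.split())` → out = 'result_delta'
So out = 'result_delta'

Answer: 'result_delta'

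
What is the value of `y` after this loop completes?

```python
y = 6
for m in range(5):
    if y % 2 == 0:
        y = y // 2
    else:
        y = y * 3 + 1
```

Collatz-style transformation from 6
`y` takes the values: 6 → 3 → 10 → 5 → 16 → 8

Answer: 8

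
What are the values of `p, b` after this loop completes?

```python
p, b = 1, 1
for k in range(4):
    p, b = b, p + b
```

Fibonacci: after 4 iterations
`p, b` takes the values: (1, 1) → (1, 2) → (2, 3) → (3, 5) → (5, 8)

Answer: 5, 8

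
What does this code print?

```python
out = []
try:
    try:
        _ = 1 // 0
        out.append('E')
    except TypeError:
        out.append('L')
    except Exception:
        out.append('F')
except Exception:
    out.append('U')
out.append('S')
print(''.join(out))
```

Execution trace: 'F' (inner except Exception) → 'S' (after the try/except). Output: FS

Answer: FS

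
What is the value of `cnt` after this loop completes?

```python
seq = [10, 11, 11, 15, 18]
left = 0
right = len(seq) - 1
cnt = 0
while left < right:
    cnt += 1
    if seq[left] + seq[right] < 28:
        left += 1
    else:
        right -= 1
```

Steps to find pair summing to 28
`cnt` takes the values: 0 → 1 → 2 → 3 → 4

Answer: 4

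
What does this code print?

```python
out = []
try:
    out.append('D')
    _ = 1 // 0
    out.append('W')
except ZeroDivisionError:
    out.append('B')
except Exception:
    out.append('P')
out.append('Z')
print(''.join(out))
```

Execution trace: 'D' (try body) → 'B' (except ZeroDivisionError) → 'Z' (after the try/except). Output: DBZ

Answer: DBZ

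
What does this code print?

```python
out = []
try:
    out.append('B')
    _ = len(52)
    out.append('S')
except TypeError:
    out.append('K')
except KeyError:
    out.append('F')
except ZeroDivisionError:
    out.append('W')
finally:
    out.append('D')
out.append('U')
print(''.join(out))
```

Execution trace: 'B' (try body) → 'K' (except TypeError) → 'D' (finally) → 'U' (after the try/except). Output: BKDU

Answer: BKDU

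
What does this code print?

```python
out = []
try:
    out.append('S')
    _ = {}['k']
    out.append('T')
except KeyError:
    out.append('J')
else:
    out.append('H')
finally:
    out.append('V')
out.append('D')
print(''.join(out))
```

Execution trace: 'S' (try body) → 'J' (except KeyError) → 'V' (finally) → 'D' (after the try/except). Output: SJVD

Answer: SJVD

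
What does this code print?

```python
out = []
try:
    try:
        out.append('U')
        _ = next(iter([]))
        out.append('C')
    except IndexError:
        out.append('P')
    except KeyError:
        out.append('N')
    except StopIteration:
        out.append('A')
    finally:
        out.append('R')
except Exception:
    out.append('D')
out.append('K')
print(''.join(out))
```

Execution trace: 'U' (inner try body) → 'A' (inner except StopIteration) → 'R' (inner finally) → 'K' (after the try/except). Output: UARK

Answer: UARK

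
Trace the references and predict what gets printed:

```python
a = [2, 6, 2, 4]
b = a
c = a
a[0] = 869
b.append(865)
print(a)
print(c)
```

Key concept: multiple aliases.
Step by step:
`a = [2, 6, 2, 4]` → a = [2, 6, 2, 4]
`b = a` → b = [2, 6, 2, 4] (same object as a)
`c = a` → c = [2, 6, 2, 4] (same object as a, b)
`a[0] = 869` → a = [869, 6, 2, 4] (same object as b, c); b = [869, 6, 2, 4] (same object as a, c); c = [869, 6, 2, 4] (same object as a, b)
`b.append(865)` → a = [869, 6, 2, 4, 865] (same object as b, c); b = [869, 6, 2, 4, 865] (same object as a, c); c = [869, 6, 2, 4, 865] (same object as a, b)
`print(a)` → prints [869, 6, 2, 4, 865]
`print(c)` → prints [869, 6, 2, 4, 865]

Answer:
[869, 6, 2, 4, 865]
[869, 6, 2, 4, 865]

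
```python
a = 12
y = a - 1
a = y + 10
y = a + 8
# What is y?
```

Trace:
`a = 12` → a = 12
`y = a - 1` → y = 11
`a = y + 10` → a = 21
`y = a + 8` → y = 29
So y = 29

Answer: 29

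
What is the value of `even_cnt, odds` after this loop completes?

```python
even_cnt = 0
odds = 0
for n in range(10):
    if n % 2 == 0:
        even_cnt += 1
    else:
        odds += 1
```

Count evens and odds in range(10)
`even_cnt, odds` takes the values: (0, 0) → (1, 0) → (1, 1) → (2, 1) → (2, 2) → (3, 2) → (3, 3) → (4, 3) → (4, 4) → (5, 4) → (5, 5)

Answer: 5, 5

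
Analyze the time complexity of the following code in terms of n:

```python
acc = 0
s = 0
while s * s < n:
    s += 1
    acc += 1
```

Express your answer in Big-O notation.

Each loop level contributes: √n. Multiplying the contributions gives O(√n).

Answer: O(√n)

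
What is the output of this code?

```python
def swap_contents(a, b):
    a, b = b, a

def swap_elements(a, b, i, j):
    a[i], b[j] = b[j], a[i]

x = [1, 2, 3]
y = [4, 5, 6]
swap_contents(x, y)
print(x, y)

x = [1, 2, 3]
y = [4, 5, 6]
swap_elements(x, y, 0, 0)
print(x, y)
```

Key concept: parameter rebinding vs mutation.
Step by step:
`x = [1, 2, 3]` → x = [1, 2, 3]
`y = [4, 5, 6]` → y = [4, 5, 6]
`swap_contents(x, y)` → no visible change to tracked variables
`print(x, y)` → prints [1, 2, 3] [4, 5, 6]
`x = [1, 2, 3]` → x = [1, 2, 3]
`y = [4, 5, 6]` → y = [4, 5, 6]
`swap_elements(x, y, 0, 0)` → x = [4, 2, 3]; y = [1, 5, 6]
`print(x, y)` → prints [4, 2, 3] [1, 5, 6]

Answer:
[1, 2, 3] [4, 5, 6]
[4, 2, 3] [1, 5, 6]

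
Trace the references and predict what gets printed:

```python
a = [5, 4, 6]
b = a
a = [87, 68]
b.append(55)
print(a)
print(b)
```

Key concept: rebinding vs mutation: a is rebound to a new list, b still points at the original.
Step by step:
`a = [5, 4, 6]` → a = [5, 4, 6]
`b = a` → b = [5, 4, 6] (same object as a)
`a = [87, 68]` → a = [87, 68]
`b.append(55)` → b = [5, 4, 6, 55]
`print(a)` → prints [87, 68]
`print(b)` → prints [5, 4, 6, 55]

Answer:
[87, 68]
[5, 4, 6, 55]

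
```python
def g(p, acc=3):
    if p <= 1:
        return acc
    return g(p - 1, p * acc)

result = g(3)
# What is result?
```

Accumulator trace (n, acc): (3, 3) -> (2, 9) -> (1, 18) -> return 18

Answer: 18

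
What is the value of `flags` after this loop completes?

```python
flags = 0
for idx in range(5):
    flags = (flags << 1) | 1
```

Build 5 consecutive 1-bits: 0b11111
`flags` takes the values: 0 → 1 → 3 → 7 → 15 → 31

Answer: 31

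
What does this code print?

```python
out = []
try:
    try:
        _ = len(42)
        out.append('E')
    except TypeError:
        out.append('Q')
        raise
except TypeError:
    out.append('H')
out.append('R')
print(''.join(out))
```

Execution trace: 'Q' (inner except TypeError) → 'H' (outer except TypeError) → 'R' (after the try/except). Output: QHR

Answer: QHR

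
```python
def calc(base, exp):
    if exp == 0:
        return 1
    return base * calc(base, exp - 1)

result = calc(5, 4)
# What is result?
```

calc(5, 4) = 5 * 5 * 5 * 5 = 625

Answer: 625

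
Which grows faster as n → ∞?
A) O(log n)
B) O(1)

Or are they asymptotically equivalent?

O(log n) vs O(1): Higher order terms dominate.

Answer: A) O(log n) grows faster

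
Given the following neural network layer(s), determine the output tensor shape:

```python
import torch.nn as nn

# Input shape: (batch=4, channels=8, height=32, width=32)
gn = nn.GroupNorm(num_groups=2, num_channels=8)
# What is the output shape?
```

Input: (4, 8, 32, 32) -> Output: (4, 8, 32, 32)

Answer: (4, 8, 32, 32)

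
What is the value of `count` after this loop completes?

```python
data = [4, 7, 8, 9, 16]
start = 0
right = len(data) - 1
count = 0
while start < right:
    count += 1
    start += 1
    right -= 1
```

Iterations until pointers meet (list length 5)
`count` takes the values: 0 → 1 → 2

Answer: 2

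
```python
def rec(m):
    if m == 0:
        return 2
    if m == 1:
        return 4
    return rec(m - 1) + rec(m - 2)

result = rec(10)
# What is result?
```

Build up from base cases: rec(0)=2, rec(1)=4, rec(2)=6, rec(3)=10, rec(4)=16, rec(5)=26, rec(6)=42, ..., rec(10)=288

Answer: 288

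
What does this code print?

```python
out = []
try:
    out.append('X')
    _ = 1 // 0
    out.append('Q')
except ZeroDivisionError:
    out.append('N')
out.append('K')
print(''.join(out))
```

Execution trace: 'X' (try body) → 'N' (except ZeroDivisionError) → 'K' (after the try/except). Output: XNK

Answer: XNK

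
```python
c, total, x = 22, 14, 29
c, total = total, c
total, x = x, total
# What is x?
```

Trace:
`c, total, x = 22, 14, 29` → c = 22; total = 14; x = 29
`c, total = total, c` → c = 14; total = 22
`total, x = x, total` → total = 29; x = 22
So x = 22

Answer: 22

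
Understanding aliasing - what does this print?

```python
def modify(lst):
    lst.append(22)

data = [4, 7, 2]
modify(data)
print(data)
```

Key concept: function modifies passed list.
Step by step:
`data = [4, 7, 2]` → data = [4, 7, 2]
`modify(data)` → data = [4, 7, 2, 22]
`print(data)` → prints [4, 7, 2, 22]

Answer: [4, 7, 2, 22]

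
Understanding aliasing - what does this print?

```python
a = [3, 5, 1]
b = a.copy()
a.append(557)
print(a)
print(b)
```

Key concept: list.copy() creates independent copy.
Step by step:
`a = [3, 5, 1]` → a = [3, 5, 1]
`b = a.copy()` → b = [3, 5, 1]
`a.append(557)` → a = [3, 5, 1, 557]
`print(a)` → prints [3, 5, 1, 557]
`print(b)` → prints [3, 5, 1]

Answer:
[3, 5, 1, 557]
[3, 5, 1]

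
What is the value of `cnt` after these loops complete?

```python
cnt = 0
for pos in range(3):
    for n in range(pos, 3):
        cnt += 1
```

Upper triangle: 3 + 2 + ... + 1
`cnt` takes the values: 0 → 1 → 2 → 3 → 4 → 5 → 6

Answer: 6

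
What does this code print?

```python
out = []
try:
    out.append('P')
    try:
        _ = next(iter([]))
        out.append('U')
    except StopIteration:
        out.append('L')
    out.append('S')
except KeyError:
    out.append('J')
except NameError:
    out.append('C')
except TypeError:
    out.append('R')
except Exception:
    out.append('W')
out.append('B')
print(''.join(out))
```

Execution trace: 'P' (try body) → 'L' (inner except StopIteration) → 'S' (try body, no exception) → 'B' (after the try/except). Output: PLSB

Answer: PLSB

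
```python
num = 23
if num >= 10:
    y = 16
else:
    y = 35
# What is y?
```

Trace:
`num = 23` → num = 23
`if num >= 10: ...` → num >= 10 is True → y = 16
So y = 16

Answer: 16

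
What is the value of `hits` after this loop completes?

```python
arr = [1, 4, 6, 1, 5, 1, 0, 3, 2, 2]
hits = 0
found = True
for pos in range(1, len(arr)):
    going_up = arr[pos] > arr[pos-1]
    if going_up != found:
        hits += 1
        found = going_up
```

Count direction changes in [1, 4, 6, 1, 5, 1, 0, 3, 2, 2]
`hits` takes the values: 0 → 1 → 2 → 3 → 4 → 5

Answer: 5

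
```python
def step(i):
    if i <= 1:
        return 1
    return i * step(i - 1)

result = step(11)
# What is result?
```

step(11) = 11 * 10 * 9 * 8 * 7 * 6 * 5 * 4 * 3 * 2 * 1 = 39916800

Answer: 39916800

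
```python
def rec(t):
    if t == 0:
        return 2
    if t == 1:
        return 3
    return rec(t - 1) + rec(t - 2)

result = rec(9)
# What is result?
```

Build up from base cases: rec(0)=2, rec(1)=3, rec(2)=5, rec(3)=8, rec(4)=13, rec(5)=21, rec(6)=34, ..., rec(9)=144

Answer: 144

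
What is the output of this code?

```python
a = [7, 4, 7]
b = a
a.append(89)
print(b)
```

Key concept: basic list aliasing.
Step by step:
`a = [7, 4, 7]` → a = [7, 4, 7]
`b = a` → b = [7, 4, 7] (same object as a)
`a.append(89)` → a = [7, 4, 7, 89] (same object as b); b = [7, 4, 7, 89] (same object as a)
`print(b)` → prints [7, 4, 7, 89]

Answer: [7, 4, 7, 89]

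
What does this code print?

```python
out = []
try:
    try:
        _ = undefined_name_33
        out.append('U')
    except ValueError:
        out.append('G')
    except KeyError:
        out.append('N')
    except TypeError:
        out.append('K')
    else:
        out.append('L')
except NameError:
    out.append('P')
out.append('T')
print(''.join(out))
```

Execution trace: 'P' (outer except NameError) → 'T' (after the try/except). Output: PT

Answer: PT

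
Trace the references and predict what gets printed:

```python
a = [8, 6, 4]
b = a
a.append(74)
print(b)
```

Key concept: basic list aliasing.
Step by step:
`a = [8, 6, 4]` → a = [8, 6, 4]
`b = a` → b = [8, 6, 4] (same object as a)
`a.append(74)` → a = [8, 6, 4, 74] (same object as b); b = [8, 6, 4, 74] (same object as a)
`print(b)` → prints [8, 6, 4, 74]

Answer: [8, 6, 4, 74]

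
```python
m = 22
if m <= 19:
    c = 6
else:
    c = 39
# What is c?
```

Trace:
`m = 22` → m = 22
`if m <= 19: ...` → m <= 19 is False, take else branch → c = 39
So c = 39

Answer: 39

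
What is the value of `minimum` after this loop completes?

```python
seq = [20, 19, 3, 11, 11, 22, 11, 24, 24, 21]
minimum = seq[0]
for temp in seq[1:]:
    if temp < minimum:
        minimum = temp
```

Minimum of [20, 19, 3, 11, 11, 22, 11, 24, 24, 21]
`minimum` takes the values: 20 → 19 → 3

Answer: 3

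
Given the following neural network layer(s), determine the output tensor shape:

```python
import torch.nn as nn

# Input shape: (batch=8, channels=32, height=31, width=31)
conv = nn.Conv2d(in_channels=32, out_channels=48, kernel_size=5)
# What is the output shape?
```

Input: (8, 32, 31, 31) -> Output: (8, 48, 27, 27)

Answer: (8, 48, 27, 27)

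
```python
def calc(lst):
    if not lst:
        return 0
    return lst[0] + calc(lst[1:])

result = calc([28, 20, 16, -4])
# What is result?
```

28 + 20 + 16 + (-4) + 0 = 60

Answer: 60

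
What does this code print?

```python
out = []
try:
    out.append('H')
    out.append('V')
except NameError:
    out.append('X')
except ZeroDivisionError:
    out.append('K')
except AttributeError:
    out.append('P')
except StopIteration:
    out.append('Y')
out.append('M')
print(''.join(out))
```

Execution trace: 'H' (try body) → 'V' (try body, no exception) → 'M' (after the try/except). Output: HVM

Answer: HVM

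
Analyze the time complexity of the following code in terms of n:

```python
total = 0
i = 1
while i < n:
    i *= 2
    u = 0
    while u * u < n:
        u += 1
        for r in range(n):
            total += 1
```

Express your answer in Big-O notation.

Each loop level contributes: log n × √n × n. Multiplying the contributions gives O(n√n log n).

Answer: O(n√n log n)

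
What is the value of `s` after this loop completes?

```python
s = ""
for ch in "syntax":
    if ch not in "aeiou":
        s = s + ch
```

Remove vowels from 'syntax'
`s` takes the values: "" → "s" → "sy" → "syn" → "synt" → "syntx"

Answer: "syntx"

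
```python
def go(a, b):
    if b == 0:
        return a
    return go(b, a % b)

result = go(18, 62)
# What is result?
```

go(18, 62) -> go(62, 18) -> go(18, 8) -> go(8, 2) -> go(2, 0) -> 2

Answer: 2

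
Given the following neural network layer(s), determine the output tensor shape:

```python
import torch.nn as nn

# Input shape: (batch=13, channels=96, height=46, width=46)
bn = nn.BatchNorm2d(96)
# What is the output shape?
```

Input: (13, 96, 46, 46) -> Output: (13, 96, 46, 46)

Answer: (13, 96, 46, 46)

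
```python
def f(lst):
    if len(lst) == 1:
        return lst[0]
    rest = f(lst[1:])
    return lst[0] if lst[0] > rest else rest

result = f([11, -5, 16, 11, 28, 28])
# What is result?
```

Recursive max over [11, -5, 16, 11, 28, 28] = 28

Answer: 28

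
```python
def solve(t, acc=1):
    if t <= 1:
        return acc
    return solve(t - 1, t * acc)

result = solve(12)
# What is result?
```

Accumulator trace (n, acc): (12, 1) -> (11, 12) -> (10, 132) -> (9, 1320) -> (8, 11880) -> (7, 95040) -> (6, 665280) -> (5, 3991680) -> (4, 19958400) -> (3, 79833600) -> (2, 239500800) -> (1, 479001600) -> return 479001600

Answer: 479001600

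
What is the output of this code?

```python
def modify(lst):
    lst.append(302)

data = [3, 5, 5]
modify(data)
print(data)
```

Key concept: function modifies passed list.
Step by step:
`data = [3, 5, 5]` → data = [3, 5, 5]
`modify(data)` → data = [3, 5, 5, 302]
`print(data)` → prints [3, 5, 5, 302]

Answer: [3, 5, 5, 302]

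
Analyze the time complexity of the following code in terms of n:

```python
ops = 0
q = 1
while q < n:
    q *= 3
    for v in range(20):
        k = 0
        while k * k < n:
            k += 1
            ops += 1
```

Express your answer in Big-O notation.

Each loop level contributes: log n × 1 × √n. Multiplying the contributions gives O(√n log n).

Answer: O(√n log n)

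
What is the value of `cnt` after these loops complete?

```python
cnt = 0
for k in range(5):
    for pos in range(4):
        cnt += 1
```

5 * 4 = 20
`cnt` takes the values: 0 → 1 → 2 → 3 → 4 → 5 → 6 → 7 → 8 → 9 → 10 → 11 → 12 → 13 → 14 → 15 → 16 → 17 → 18 → 19 → 20

Answer: 20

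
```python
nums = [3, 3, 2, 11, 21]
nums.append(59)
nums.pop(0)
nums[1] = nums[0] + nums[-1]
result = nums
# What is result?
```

Trace:
`nums = [3, 3, 2, 11, 21]` → nums = [3, 3, 2, 11, 21]
`nums.append(59)` → nums = [3, 3, 2, 11, 21, 59]
`nums.pop(0)` → nums = [3, 2, 11, 21, 59]
`nums[1] = nums[0] + nums[-1]` → nums = [3, 62, 11, 21, 59]
`result = nums` → result = [3, 62, 11, 21, 59]
So result = [3, 62, 11, 21, 59]

Answer: [3, 62, 11, 21, 59]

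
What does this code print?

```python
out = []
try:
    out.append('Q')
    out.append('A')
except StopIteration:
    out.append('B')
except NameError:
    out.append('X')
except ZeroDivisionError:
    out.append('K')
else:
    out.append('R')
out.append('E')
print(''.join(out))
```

Execution trace: 'Q' (try body) → 'A' (try body, no exception) → 'R' (else) → 'E' (after the try/except). Output: QARE

Answer: QARE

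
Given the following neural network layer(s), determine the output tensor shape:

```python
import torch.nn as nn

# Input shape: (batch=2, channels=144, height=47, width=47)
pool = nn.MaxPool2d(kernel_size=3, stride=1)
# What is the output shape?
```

Input: (2, 144, 47, 47) -> Output: (2, 144, 45, 45)

Answer: (2, 144, 45, 45)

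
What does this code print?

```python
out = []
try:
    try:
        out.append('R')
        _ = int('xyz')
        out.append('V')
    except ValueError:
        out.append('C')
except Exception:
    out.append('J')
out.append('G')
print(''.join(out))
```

Execution trace: 'R' (inner try body) → 'C' (inner except ValueError) → 'G' (after the try/except). Output: RCG

Answer: RCG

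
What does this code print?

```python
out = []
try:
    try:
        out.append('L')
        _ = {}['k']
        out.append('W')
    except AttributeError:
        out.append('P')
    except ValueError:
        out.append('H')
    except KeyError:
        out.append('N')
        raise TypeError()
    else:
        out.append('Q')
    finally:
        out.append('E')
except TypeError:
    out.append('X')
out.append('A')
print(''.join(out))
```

Execution trace: 'L' (try body) → 'N' (except KeyError) → 'E' (finally) → 'X' (outer except TypeError) → 'A' (after the try/except). Output: LNEXA

Answer: LNEXA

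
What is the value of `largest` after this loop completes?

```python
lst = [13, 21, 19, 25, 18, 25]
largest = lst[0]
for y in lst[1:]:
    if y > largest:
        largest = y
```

Maximum of [13, 21, 19, 25, 18, 25]
`largest` takes the values: 13 → 21 → 25

Answer: 25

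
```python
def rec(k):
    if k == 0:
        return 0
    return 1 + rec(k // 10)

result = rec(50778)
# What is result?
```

Count of digits of 50778: 5

Answer: 5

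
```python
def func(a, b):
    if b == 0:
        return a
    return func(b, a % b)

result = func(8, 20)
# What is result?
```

func(8, 20) -> func(20, 8) -> func(8, 4) -> func(4, 0) -> 4

Answer: 4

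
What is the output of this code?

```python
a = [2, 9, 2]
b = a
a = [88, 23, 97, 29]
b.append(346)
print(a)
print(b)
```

Key concept: rebinding vs mutation: a is rebound to a new list, b still points at the original.
Step by step:
`a = [2, 9, 2]` → a = [2, 9, 2]
`b = a` → b = [2, 9, 2] (same object as a)
`a = [88, 23, 97, 29]` → a = [88, 23, 97, 29]
`b.append(346)` → b = [2, 9, 2, 346]
`print(a)` → prints [88, 23, 97, 29]
`print(b)` → prints [2, 9, 2, 346]

Answer:
[88, 23, 97, 29]
[2, 9, 2, 346]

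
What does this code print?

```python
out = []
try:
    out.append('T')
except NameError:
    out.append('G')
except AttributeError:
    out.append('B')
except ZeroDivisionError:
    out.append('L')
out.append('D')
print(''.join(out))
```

Execution trace: 'T' (try body, no exception) → 'D' (after the try/except). Output: TD

Answer: TD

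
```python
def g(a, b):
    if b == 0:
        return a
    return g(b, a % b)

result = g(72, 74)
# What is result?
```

g(72, 74) -> g(74, 72) -> g(72, 2) -> g(2, 0) -> 2

Answer: 2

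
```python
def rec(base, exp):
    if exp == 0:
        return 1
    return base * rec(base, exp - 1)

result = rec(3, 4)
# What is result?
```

rec(3, 4) = 3 * 3 * 3 * 3 = 81

Answer: 81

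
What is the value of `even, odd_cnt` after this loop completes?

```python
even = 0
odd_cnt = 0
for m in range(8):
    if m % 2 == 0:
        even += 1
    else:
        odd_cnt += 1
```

Count evens and odds in range(8)
`even, odd_cnt` takes the values: (0, 0) → (1, 0) → (1, 1) → (2, 1) → (2, 2) → (3, 2) → (3, 3) → (4, 3) → (4, 4)

Answer: 4, 4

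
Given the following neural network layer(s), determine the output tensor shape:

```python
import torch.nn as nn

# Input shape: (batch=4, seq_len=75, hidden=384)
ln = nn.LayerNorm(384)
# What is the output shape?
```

Input: (4, 75, 384) -> Output: (4, 75, 384)

Answer: (4, 75, 384)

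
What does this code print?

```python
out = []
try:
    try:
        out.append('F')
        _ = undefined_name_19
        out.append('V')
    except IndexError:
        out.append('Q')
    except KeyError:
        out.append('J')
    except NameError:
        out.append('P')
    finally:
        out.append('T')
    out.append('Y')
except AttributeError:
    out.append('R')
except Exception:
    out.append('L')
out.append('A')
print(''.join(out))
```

Execution trace: 'F' (inner try body) → 'P' (inner except NameError) → 'T' (inner finally) → 'Y' (try body, no exception) → 'A' (after the try/except). Output: FPTYA

Answer: FPTYA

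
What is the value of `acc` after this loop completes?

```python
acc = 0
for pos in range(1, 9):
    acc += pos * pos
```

Sum of squares 1² to 8² = 204
`acc` takes the values: 0 → 1 → 5 → 14 → 30 → 55 → 91 → 140 → 204

Answer: 204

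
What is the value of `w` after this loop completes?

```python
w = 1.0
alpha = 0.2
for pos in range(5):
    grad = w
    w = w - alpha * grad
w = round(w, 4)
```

Gradient descent: w = 1.0 * (1 - 0.2)^5
`w` takes the values: 1.0 → 0.8 → 0.64 → 0.512 → 0.4096 → 0.32768 → 0.3277

Answer: 0.3277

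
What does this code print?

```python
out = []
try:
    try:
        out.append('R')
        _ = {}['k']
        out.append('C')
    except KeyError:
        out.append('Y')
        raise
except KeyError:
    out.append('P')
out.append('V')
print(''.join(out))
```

Execution trace: 'R' (inner try body) → 'Y' (inner except KeyError) → 'P' (outer except KeyError) → 'V' (after the try/except). Output: RYPV

Answer: RYPV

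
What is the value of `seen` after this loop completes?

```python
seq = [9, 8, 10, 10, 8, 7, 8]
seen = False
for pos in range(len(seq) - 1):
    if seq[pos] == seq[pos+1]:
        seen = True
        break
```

Check consecutive duplicates in [9, 8, 10, 10, 8, 7, 8]
`seen` takes the values: False → True

Answer: True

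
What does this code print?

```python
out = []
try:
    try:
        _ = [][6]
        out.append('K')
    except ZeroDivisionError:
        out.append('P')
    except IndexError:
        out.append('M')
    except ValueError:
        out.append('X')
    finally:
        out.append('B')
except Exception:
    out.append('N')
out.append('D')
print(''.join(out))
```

Execution trace: 'M' (inner except IndexError) → 'B' (inner finally) → 'D' (after the try/except). Output: MBD

Answer: MBD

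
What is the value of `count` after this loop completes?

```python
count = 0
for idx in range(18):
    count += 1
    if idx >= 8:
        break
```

Loop breaks when idx reaches 8, count is 9
`count` takes the values: 0 → 1 → 2 → 3 → 4 → 5 → 6 → 7 → 8 → 9

Answer: 9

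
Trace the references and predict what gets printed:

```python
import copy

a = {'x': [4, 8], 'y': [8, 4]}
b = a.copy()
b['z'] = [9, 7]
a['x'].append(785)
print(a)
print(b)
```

Key concept: shallow copy of dict with mutable values.
Step by step:
`a = {'x': [4, 8], 'y': [8, 4]}` → a = {'x': [4, 8], 'y': [8, 4]}
`b = a.copy()` → b = {'x': [4, 8], 'y': [8, 4]}
`b['z'] = [9, 7]` → b = {'x': [4, 8], 'y': [8, 4], 'z': [9, 7]}
`a['x'].append(785)` → a = {'x': [4, 8, 785], 'y': [8, 4]}; b = {'x': [4, 8, 785], 'y': [8, 4], 'z': [9, 7]}
`print(a)` → prints {'x': [4, 8, 785], 'y': [8, 4]}
`print(b)` → prints {'x': [4, 8, 785], 'y': [8, 4], 'z': [9, 7]}

Answer:
{'x': [4, 8, 785], 'y': [8, 4]}
{'x': [4, 8, 785], 'y': [8, 4], 'z': [9, 7]}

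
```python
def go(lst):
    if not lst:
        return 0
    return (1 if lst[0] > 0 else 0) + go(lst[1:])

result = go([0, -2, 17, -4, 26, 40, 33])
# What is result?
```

Count of positive elements in [0, -2, 17, -4, 26, 40, 33] = 4

Answer: 4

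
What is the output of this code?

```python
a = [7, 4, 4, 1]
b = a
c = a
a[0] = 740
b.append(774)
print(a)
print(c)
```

Key concept: multiple aliases.
Step by step:
`a = [7, 4, 4, 1]` → a = [7, 4, 4, 1]
`b = a` → b = [7, 4, 4, 1] (same object as a)
`c = a` → c = [7, 4, 4, 1] (same object as a, b)
`a[0] = 740` → a = [740, 4, 4, 1] (same object as b, c); b = [740, 4, 4, 1] (same object as a, c); c = [740, 4, 4, 1] (same object as a, b)
`b.append(774)` → a = [740, 4, 4, 1, 774] (same object as b, c); b = [740, 4, 4, 1, 774] (same object as a, c); c = [740, 4, 4, 1, 774] (same object as a, b)
`print(a)` → prints [740, 4, 4, 1, 774]
`print(c)` → prints [740, 4, 4, 1, 774]

Answer:
[740, 4, 4, 1, 774]
[740, 4, 4, 1, 774]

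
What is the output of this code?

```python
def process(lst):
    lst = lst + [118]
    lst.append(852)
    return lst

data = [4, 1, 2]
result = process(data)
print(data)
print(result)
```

Key concept: rebinding parameter vs mutation.
Step by step:
`data = [4, 1, 2]` → data = [4, 1, 2]
`result = process(data)` → result = [4, 1, 2, 118, 852]
`print(data)` → prints [4, 1, 2]
`print(result)` → prints [4, 1, 2, 118, 852]

Answer:
[4, 1, 2]
[4, 1, 2, 118, 852]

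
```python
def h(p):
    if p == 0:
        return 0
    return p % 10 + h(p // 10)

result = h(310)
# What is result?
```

Sum of digits of 310: 0 + 1 + 3 = 4

Answer: 4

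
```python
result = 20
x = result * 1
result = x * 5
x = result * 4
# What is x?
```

Trace:
`result = 20` → result = 20
`x = result * 1` → x = 20
`result = x * 5` → result = 100
`x = result * 4` → x = 400
So x = 400

Answer: 400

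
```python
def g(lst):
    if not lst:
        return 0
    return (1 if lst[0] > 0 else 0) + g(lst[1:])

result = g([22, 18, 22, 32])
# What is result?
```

Count of positive elements in [22, 18, 22, 32] = 4

Answer: 4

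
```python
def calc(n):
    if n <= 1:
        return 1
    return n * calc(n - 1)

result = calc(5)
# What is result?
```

calc(5) = 5 * 4 * 3 * 2 * 1 = 120

Answer: 120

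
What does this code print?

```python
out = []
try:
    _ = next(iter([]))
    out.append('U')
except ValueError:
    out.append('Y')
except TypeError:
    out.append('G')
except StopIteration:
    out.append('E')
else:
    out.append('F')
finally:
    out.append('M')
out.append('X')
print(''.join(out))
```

Execution trace: 'E' (except StopIteration) → 'M' (finally) → 'X' (after the try/except). Output: EMX

Answer: EMX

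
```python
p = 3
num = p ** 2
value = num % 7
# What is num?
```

Trace:
`p = 3` → p = 3
`num = p ** 2` → num = 9
`value = num % 7` → value = 2
So num = 9

Answer: 9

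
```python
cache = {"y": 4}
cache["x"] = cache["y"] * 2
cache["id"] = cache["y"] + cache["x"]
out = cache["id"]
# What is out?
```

Trace:
`cache = {"y": 4}` → cache = {'y': 4}
`cache["x"] = cache["y"] * 2` → cache = {'y': 4, 'x': 8}
`cache["id"] = cache["y"] + cache["x"]` → cache = {'y': 4, 'x': 8, 'id': 12}
`out = cache["id"]` → out = 12
So out = 12

Answer: 12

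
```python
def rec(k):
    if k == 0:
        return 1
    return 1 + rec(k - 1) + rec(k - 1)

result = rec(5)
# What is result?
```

rec(k) = 1 + 2·rec(k-1), rec(0)=1. Closed form: (1+1)·2^5 - 1 = 63.

Answer: 63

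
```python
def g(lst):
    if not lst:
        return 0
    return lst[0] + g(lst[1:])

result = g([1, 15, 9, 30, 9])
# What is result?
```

1 + 15 + 9 + 30 + 9 + 0 = 64

Answer: 64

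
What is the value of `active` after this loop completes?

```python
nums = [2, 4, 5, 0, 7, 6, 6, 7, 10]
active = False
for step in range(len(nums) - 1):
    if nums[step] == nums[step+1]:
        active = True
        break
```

Check consecutive duplicates in [2, 4, 5, 0, 7, 6, 6, 7, 10]
`active` takes the values: False → True

Answer: True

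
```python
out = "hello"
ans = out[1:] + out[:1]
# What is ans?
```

Trace:
`out = "hello"` → out = 'hello'
`ans = out[1:] + out[:1]` → ans = 'elloh'
So ans = 'elloh'

Answer: 'elloh'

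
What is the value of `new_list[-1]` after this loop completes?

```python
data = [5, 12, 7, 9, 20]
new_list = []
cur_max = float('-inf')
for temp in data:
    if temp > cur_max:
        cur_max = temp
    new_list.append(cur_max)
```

Running max ends at 20
`new_list` takes the values: [] → [5] → [5, 12] → [5, 12, 12] → [5, 12, 12, 12] → [5, 12, 12, 12, 20]
So `new_list[-1]` = 20

Answer: 20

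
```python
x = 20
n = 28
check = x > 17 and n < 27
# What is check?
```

Trace:
`x = 20` → x = 20
`n = 28` → n = 28
`check = x > 17 and n < 27` → check = False
So check = False

Answer: False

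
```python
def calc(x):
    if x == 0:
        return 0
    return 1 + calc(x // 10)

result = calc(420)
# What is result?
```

Count of digits of 420: 3

Answer: 3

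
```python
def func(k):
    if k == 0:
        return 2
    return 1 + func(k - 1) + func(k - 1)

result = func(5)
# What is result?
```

func(k) = 1 + 2·func(k-1), func(0)=2. Closed form: (2+1)·2^5 - 1 = 95.

Answer: 95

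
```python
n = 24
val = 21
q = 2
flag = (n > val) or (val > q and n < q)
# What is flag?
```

Trace:
`n = 24` → n = 24
`val = 21` → val = 21
`q = 2` → q = 2
`flag = (n > val) or (val > q and n < q)` → flag = True
So flag = True

Answer: True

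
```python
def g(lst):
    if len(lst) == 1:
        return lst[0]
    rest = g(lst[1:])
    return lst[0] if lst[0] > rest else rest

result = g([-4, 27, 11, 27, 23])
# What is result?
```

Recursive max over [-4, 27, 11, 27, 23] = 27

Answer: 27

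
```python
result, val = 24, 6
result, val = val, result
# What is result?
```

Trace:
`result, val = 24, 6` → result = 24; val = 6
`result, val = val, result` → result = 6; val = 24
So result = 6

Answer: 6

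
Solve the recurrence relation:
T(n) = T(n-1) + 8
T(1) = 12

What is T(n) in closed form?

Unrolling: T(n) = T(1) + 8·(n-1) = 12 + 8(n-1) = 8n + 4.

Answer: T(n) = 8n + 4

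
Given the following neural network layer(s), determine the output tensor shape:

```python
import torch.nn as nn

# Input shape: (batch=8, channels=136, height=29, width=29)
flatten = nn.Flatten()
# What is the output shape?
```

Input: (8, 136, 29, 29) -> Output: (8, 114376)

Answer: (8, 114376)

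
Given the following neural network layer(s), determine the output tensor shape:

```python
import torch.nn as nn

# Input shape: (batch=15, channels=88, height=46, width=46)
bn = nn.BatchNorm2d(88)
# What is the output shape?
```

Input: (15, 88, 46, 46) -> Output: (15, 88, 46, 46)

Answer: (15, 88, 46, 46)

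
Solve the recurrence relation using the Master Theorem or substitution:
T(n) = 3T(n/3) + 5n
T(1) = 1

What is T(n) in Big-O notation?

By Master Theorem: a=3, b=3, f(n)=5n. Since log_3(3) = 1 and f(n) = Θ(n^1), Case 2 applies. T(n) = O(n log n).

Answer: O(n log n)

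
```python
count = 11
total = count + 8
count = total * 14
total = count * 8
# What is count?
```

Trace:
`count = 11` → count = 11
`total = count + 8` → total = 19
`count = total * 14` → count = 266
`total = count * 8` → total = 2128
So count = 266

Answer: 266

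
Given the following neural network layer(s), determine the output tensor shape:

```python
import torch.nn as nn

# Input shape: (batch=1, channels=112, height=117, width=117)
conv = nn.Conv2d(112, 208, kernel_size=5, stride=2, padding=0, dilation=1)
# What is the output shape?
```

Input: (1, 112, 117, 117) -> Output: (1, 208, 57, 57)

Answer: (1, 208, 57, 57)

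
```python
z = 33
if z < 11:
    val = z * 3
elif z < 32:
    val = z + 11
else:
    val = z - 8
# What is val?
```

Trace:
`z = 33` → z = 33
`if z < 11: ...` → z < 11 is False, z < 32 is False, take else branch → val = 25
So val = 25

Answer: 25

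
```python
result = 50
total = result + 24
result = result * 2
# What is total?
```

Trace:
`result = 50` → result = 50
`total = result + 24` → total = 74
`result = result * 2` → result = 100
So total = 74

Answer: 74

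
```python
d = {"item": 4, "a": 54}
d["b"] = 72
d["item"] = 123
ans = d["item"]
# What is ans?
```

Trace:
`d = {"item": 4, "a": 54}` → d = {'item': 4, 'a': 54}
`d["b"] = 72` → d = {'item': 4, 'a': 54, 'b': 72}
`d["item"] = 123` → d = {'item': 123, 'a': 54, 'b': 72}
`ans = d["item"]` → ans = 123
So ans = 123

Answer: 123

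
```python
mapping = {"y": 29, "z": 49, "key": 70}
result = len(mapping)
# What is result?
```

Trace:
`mapping = {"y": 29, "z": 49, "key": 70}` → mapping = {'y': 29, 'z': 49, 'key': 70}
`result = len(mapping)` → result = 3
So result = 3

Answer: 3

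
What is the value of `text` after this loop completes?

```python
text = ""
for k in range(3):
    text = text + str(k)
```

Concatenate digits 0 to 2
`text` takes the values: "" → "0" → "01" → "012"

Answer: "012"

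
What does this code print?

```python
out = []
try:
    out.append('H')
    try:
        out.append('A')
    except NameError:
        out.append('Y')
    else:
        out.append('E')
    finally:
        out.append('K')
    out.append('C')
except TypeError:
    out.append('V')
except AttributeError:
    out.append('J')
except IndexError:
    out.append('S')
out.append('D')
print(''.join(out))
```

Execution trace: 'H' (try body) → 'A' (inner try body, no exception) → 'E' (inner else) → 'K' (inner finally) → 'C' (try body, no exception) → 'D' (after the try/except). Output: HAEKCD

Answer: HAEKCD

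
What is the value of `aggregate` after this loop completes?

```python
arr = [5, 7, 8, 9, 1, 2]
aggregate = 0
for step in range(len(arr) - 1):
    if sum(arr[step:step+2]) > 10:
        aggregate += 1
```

Count windows with sum > 10
`aggregate` takes the values: 0 → 1 → 2 → 3

Answer: 3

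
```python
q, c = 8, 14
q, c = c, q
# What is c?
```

Trace:
`q, c = 8, 14` → q = 8; c = 14
`q, c = c, q` → q = 14; c = 8
So c = 8

Answer: 8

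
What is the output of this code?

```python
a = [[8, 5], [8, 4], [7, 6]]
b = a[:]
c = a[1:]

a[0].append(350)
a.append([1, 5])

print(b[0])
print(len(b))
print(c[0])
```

Key concept: slice with nested mutation.
Step by step:
`a = [[8, 5], [8, 4], [7, 6]]` → a = [[8, 5], [8, 4], [7, 6]]
`b = a[:]` → b = [[8, 5], [8, 4], [7, 6]]
`c = a[1:]` → c = [[8, 4], [7, 6]]
`a[0].append(350)` → a = [[8, 5, 350], [8, 4], [7, 6]]; b = [[8, 5, 350], [8, 4], [7, 6]]
`a.append([1, 5])` → a = [[8, 5, 350], [8, 4], [7, 6], [1, 5]]
`print(b[0])` → prints [8, 5, 350]
`print(len(b))` → prints 3
`print(c[0])` → prints [8, 4]

Answer:
[8, 5, 350]
3
[8, 4]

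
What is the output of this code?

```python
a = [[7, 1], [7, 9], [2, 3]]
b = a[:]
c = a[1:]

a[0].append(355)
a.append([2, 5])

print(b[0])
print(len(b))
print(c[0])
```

Key concept: slice with nested mutation.
Step by step:
`a = [[7, 1], [7, 9], [2, 3]]` → a = [[7, 1], [7, 9], [2, 3]]
`b = a[:]` → b = [[7, 1], [7, 9], [2, 3]]
`c = a[1:]` → c = [[7, 9], [2, 3]]
`a[0].append(355)` → a = [[7, 1, 355], [7, 9], [2, 3]]; b = [[7, 1, 355], [7, 9], [2, 3]]
`a.append([2, 5])` → a = [[7, 1, 355], [7, 9], [2, 3], [2, 5]]
`print(b[0])` → prints [7, 1, 355]
`print(len(b))` → prints 3
`print(c[0])` → prints [7, 9]

Answer:
[7, 1, 355]
3
[7, 9]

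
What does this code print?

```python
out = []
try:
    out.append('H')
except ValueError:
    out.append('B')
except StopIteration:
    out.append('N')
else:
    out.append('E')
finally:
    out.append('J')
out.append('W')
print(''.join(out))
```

Execution trace: 'H' (try body, no exception) → 'E' (else) → 'J' (finally) → 'W' (after the try/except). Output: HEJW

Answer: HEJW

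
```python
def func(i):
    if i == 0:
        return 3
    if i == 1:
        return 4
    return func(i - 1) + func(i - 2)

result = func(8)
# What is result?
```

Build up from base cases: func(0)=3, func(1)=4, func(2)=7, func(3)=11, func(4)=18, func(5)=29, func(6)=47, ..., func(8)=123

Answer: 123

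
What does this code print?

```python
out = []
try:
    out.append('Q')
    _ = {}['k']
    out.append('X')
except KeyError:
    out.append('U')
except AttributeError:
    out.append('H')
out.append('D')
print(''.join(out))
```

Execution trace: 'Q' (try body) → 'U' (except KeyError) → 'D' (after the try/except). Output: QUD

Answer: QUD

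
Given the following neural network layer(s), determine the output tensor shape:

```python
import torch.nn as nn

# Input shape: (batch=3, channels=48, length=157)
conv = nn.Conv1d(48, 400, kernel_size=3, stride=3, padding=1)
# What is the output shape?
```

Input: (3, 48, 157) -> Output: (3, 400, 53)

Answer: (3, 400, 53)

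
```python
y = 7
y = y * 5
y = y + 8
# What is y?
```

Trace:
`y = 7` → y = 7
`y = y * 5` → y = 35
`y = y + 8` → y = 43
So y = 43

Answer: 43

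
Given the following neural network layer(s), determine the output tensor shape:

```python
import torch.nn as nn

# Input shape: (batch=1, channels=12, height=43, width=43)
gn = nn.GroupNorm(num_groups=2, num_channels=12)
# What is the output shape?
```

Input: (1, 12, 43, 43) -> Output: (1, 12, 43, 43)

Answer: (1, 12, 43, 43)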